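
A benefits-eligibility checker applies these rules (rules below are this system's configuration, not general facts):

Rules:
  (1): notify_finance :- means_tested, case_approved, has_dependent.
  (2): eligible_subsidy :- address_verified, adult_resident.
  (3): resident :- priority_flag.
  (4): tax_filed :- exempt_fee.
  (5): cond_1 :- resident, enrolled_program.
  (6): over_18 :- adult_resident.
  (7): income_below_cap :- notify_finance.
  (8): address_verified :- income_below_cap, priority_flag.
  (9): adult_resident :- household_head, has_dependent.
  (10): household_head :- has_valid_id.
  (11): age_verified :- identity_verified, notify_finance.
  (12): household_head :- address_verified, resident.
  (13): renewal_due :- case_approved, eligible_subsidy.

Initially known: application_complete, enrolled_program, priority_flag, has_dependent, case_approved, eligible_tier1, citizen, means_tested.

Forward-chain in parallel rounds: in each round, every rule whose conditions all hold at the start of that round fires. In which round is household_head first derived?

[1] (1) [notify_finance :- means_tested, case_approved, has_dependent.]; (3) [resident :- priority_flag.]. ⇒ new: notify_finance, resident.
[2] (5) [cond_1 :- resident, enrolled_program.]; (7) [income_below_cap :- notify_finance.]. ⇒ new: cond_1, income_below_cap.
[3] (8) [address_verified :- income_below_cap, priority_flag.]. ⇒ new: address_verified.
[4] (12) [household_head :- address_verified, resident.]. ⇒ new: household_head.
household_head first appears in round 4.

4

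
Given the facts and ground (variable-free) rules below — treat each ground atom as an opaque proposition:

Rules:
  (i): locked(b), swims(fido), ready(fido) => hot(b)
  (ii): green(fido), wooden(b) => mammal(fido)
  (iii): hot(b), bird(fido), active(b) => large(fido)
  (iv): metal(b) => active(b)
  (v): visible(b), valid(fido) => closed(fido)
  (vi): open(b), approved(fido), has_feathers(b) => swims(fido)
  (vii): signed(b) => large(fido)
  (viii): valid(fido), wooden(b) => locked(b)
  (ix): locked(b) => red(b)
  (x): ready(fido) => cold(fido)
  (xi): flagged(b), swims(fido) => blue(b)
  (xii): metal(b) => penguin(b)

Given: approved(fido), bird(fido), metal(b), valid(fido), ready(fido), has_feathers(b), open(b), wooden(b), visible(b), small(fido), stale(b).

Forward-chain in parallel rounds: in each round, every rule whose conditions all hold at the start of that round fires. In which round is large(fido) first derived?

Round 1: (iv) [metal(b) => active(b)]; (v) [visible(b), valid(fido) => closed(fido)]; (vi) [open(b), approved(fido), has_feathers(b) => swims(fido)]; (viii) [valid(fido), wooden(b) => locked(b)]; (x) [ready(fido) => cold(fido)]; (xii) [metal(b) => penguin(b)]. Adds active(b), closed(fido), swims(fido), locked(b), cold(fido), penguin(b).
Round 2: (i) [locked(b), swims(fido), ready(fido) => hot(b)]; (ix) [locked(b) => red(b)]. Adds hot(b), red(b).
Round 3: (iii) [hot(b), bird(fido), active(b) => large(fido)]. Adds large(fido).
large(fido) first appears in round 3.

3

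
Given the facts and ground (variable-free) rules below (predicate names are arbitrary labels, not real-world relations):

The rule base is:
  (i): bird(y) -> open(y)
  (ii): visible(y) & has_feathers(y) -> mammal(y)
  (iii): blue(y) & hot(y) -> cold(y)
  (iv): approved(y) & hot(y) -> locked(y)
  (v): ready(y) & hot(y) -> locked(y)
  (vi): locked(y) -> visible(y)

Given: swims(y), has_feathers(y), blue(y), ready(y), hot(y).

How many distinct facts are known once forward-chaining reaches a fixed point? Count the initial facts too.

Round 1 — (iii), (v), derive cold(y), locked(y).
Round 2 — (vi), derive visible(y).
Round 3 — (ii), derive mammal(y).
Closure: {blue(y), cold(y), has_feathers(y), hot(y), locked(y), mammal(y), ready(y), swims(y), visible(y)} — 9 facts.

9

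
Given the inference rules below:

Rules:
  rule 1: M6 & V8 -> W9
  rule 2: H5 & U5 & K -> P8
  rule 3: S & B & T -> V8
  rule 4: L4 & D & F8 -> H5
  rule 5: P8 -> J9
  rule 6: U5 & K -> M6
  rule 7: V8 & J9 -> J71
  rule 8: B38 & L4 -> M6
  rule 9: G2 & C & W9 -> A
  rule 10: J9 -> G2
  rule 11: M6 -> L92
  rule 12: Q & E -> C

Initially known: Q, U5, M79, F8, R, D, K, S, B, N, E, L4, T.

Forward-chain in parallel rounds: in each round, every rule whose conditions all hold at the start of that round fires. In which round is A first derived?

5

Round 1 — rule 3, rule 4, rule 6, rule 12, derive V8, H5, M6, C.
Round 2 — rule 1, rule 2, rule 11, derive W9, P8, L92.
Round 3 — rule 5, derive J9.
Round 4 — rule 7, rule 10, derive J71, G2.
Round 5 — rule 9, derive A.
A first appears in round 5.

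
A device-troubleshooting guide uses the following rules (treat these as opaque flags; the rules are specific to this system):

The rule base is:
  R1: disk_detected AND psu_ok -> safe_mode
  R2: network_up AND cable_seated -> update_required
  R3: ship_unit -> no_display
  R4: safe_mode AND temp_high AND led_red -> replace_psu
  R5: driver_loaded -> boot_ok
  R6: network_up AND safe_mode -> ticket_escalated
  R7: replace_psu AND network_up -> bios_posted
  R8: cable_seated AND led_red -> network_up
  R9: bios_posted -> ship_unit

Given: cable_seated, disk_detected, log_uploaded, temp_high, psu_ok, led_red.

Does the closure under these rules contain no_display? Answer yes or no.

Round 1 fires R1, R8, giving safe_mode, network_up.
Round 2 fires R2, R4, R6, giving update_required, replace_psu, ticket_escalated.
Round 3 fires R7, giving bios_posted.
Round 4 fires R9, giving ship_unit.
Round 5 fires R3, giving no_display.
no_display appears in round 5, so it is derivable.

yes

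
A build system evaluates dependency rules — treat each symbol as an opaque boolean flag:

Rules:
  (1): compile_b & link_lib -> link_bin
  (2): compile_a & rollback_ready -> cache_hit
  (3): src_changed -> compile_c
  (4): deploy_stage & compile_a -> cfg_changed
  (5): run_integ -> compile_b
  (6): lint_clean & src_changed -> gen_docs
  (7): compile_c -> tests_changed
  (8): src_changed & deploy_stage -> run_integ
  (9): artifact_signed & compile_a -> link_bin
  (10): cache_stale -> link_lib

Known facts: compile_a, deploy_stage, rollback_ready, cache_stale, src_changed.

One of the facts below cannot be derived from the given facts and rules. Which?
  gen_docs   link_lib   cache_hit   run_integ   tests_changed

gen_docs

Round 1 — (2), (3), (4), (8), (10), derive cache_hit, compile_c, cfg_changed, run_integ, link_lib.
Round 2 — (5), (7), derive compile_b, tests_changed.
Round 3 — (1), derive link_bin.
Derived: link_lib (round 1), cache_hit (round 1), run_integ (round 1), tests_changed (round 2). gen_docs never appears in any round.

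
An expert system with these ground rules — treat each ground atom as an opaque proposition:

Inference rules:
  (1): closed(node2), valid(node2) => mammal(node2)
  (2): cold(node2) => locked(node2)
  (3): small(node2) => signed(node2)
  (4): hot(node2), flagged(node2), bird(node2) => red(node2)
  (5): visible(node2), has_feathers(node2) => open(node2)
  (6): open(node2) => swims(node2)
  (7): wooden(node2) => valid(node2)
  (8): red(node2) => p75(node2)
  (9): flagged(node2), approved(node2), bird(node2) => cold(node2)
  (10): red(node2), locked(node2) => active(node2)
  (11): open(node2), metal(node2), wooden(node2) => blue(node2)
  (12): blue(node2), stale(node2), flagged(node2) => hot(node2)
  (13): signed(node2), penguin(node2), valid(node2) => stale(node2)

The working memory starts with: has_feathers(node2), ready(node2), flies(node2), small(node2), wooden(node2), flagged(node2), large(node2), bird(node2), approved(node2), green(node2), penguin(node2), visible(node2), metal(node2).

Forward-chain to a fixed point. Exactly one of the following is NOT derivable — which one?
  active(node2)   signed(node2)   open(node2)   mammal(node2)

Round 1 fires (3), (5), (7), (9), giving signed(node2), open(node2), valid(node2), cold(node2).
Round 2 fires (2), (6), (11), (13), giving locked(node2), swims(node2), blue(node2), stale(node2).
Round 3 fires (12), giving hot(node2).
Round 4 fires (4), giving red(node2).
Round 5 fires (8), (10), giving p75(node2), active(node2).
Derived: open(node2) (round 1), active(node2) (round 5), signed(node2) (round 1). mammal(node2) never appears in any round.

mammal(node2)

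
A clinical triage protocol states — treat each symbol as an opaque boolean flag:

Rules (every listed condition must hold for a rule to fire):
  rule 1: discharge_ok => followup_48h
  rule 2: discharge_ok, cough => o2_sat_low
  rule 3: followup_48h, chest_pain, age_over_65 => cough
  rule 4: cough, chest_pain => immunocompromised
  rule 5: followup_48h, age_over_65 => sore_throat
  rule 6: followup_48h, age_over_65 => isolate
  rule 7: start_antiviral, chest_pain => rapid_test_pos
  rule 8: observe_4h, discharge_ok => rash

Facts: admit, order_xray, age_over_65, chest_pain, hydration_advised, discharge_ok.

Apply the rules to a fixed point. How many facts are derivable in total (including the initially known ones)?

12

Round 1 — rule 1, derive followup_48h.
Round 2 — rule 3, rule 5, rule 6, derive cough, sore_throat, isolate.
Round 3 — rule 2, rule 4, derive o2_sat_low, immunocompromised.
Closure: {admit, age_over_65, chest_pain, cough, discharge_ok, followup_48h, hydration_advised, immunocompromised, isolate, o2_sat_low, order_xray, sore_throat} — 12 facts.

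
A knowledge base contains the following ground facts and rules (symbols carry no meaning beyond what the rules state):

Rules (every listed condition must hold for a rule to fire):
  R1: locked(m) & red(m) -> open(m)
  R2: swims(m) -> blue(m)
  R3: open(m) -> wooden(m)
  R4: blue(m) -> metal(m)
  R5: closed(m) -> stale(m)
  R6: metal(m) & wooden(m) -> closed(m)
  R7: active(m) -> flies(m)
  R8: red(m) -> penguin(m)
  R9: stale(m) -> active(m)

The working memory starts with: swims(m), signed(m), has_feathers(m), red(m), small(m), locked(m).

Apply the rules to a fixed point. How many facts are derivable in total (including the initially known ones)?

15

[1] R1 [locked(m) & red(m) -> open(m)]; R2 [swims(m) -> blue(m)]; R8 [red(m) -> penguin(m)]. ⇒ new: open(m), blue(m), penguin(m).
[2] R3 [open(m) -> wooden(m)]; R4 [blue(m) -> metal(m)]. ⇒ new: wooden(m), metal(m).
[3] R6 [metal(m) & wooden(m) -> closed(m)]. ⇒ new: closed(m).
[4] R5 [closed(m) -> stale(m)]. ⇒ new: stale(m).
[5] R9 [stale(m) -> active(m)]. ⇒ new: active(m).
[6] R7 [active(m) -> flies(m)]. ⇒ new: flies(m).
Closure: {active(m), blue(m), closed(m), flies(m), has_feathers(m), locked(m), metal(m), open(m), penguin(m), red(m), signed(m), small(m), stale(m), swims(m), wooden(m)} — 15 facts.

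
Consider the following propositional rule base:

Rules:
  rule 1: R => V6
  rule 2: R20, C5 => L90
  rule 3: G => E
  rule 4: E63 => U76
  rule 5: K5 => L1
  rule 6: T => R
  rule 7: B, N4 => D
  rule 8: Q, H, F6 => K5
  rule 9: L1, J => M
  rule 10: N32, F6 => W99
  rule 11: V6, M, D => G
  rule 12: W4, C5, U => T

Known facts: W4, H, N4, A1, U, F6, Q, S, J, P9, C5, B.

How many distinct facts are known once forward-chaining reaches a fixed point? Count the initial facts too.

21

Round 1: rule 7 [B, N4 => D]; rule 8 [Q, H, F6 => K5]; rule 12 [W4, C5, U => T]. New: D, K5, T.
Round 2: rule 5 [K5 => L1]; rule 6 [T => R]. New: L1, R.
Round 3: rule 1 [R => V6]; rule 9 [L1, J => M]. New: V6, M.
Round 4: rule 11 [V6, M, D => G]. New: G.
Round 5: rule 3 [G => E]. New: E.
Closure: {A1, B, C5, D, E, F6, G, H, J, K5, L1, M, N4, P9, Q, R, S, T, U, V6, W4} — 21 facts.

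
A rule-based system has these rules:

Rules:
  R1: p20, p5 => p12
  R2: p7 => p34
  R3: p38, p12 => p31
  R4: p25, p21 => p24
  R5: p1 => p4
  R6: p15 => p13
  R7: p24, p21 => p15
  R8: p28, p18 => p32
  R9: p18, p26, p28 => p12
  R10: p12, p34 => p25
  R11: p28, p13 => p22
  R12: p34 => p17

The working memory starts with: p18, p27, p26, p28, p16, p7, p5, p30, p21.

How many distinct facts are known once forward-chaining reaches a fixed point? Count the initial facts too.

18

Round 1: R2 [p7 => p34]; R8 [p28, p18 => p32]; R9 [p18, p26, p28 => p12]. New: p34, p32, p12.
Round 2: R10 [p12, p34 => p25]; R12 [p34 => p17]. New: p25, p17.
Round 3: R4 [p25, p21 => p24]. New: p24.
Round 4: R7 [p24, p21 => p15]. New: p15.
Round 5: R6 [p15 => p13]. New: p13.
Round 6: R11 [p28, p13 => p22]. New: p22.
Closure: {p12, p13, p15, p16, p17, p18, p21, p22, p24, p25, p26, p27, p28, p30, p32, p34, p5, p7} — 18 facts.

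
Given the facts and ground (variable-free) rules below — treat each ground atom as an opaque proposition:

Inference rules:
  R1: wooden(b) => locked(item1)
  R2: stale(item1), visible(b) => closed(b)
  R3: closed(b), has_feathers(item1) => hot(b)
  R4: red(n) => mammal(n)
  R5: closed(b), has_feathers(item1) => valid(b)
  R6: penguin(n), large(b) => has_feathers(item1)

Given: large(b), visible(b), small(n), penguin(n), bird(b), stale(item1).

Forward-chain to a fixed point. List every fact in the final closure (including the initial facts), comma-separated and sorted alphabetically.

bird(b), closed(b), has_feathers(item1), hot(b), large(b), penguin(n), small(n), stale(item1), valid(b), visible(b)

Round 1: R2 [stale(item1), visible(b) => closed(b)]; R6 [penguin(n), large(b) => has_feathers(item1)]. New: closed(b), has_feathers(item1).
Round 2: R3 [closed(b), has_feathers(item1) => hot(b)]; R5 [closed(b), has_feathers(item1) => valid(b)]. New: hot(b), valid(b).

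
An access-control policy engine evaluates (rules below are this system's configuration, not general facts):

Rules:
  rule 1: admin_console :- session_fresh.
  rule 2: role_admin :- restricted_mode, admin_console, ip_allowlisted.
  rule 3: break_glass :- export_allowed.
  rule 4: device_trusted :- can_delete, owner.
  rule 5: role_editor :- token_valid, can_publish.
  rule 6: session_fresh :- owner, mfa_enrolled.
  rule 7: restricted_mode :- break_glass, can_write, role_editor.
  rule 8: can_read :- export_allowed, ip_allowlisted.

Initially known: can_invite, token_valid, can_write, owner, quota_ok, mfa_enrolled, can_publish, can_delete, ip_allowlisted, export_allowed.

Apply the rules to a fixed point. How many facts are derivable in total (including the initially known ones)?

[1] rule 3 [break_glass :- export_allowed.]; rule 4 [device_trusted :- can_delete, owner.]; rule 5 [role_editor :- token_valid, can_publish.]; rule 6 [session_fresh :- owner, mfa_enrolled.]; rule 8 [can_read :- export_allowed, ip_allowlisted.]. ⇒ new: break_glass, device_trusted, role_editor, session_fresh, can_read.
[2] rule 1 [admin_console :- session_fresh.]; rule 7 [restricted_mode :- break_glass, can_write, role_editor.]. ⇒ new: admin_console, restricted_mode.
[3] rule 2 [role_admin :- restricted_mode, admin_console, ip_allowlisted.]. ⇒ new: role_admin.
Closure: {admin_console, break_glass, can_delete, can_invite, can_publish, can_read, can_write, device_trusted, export_allowed, ip_allowlisted, mfa_enrolled, owner, quota_ok, restricted_mode, role_admin, role_editor, session_fresh, token_valid} — 18 facts.

18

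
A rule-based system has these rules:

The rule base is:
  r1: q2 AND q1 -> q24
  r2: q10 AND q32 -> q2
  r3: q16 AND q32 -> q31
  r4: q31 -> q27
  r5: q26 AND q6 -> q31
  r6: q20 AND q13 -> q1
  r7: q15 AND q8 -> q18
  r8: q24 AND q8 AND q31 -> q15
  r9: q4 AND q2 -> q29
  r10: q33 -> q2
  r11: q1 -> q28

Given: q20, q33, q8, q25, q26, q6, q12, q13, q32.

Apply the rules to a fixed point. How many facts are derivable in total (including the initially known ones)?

Round 1 fires r5, r6, r10, giving q31, q1, q2.
Round 2 fires r1, r4, r11, giving q24, q27, q28.
Round 3 fires r8, giving q15.
Round 4 fires r7, giving q18.
Closure: {q1, q12, q13, q15, q18, q2, q20, q24, q25, q26, q27, q28, q31, q32, q33, q6, q8} — 17 facts.

17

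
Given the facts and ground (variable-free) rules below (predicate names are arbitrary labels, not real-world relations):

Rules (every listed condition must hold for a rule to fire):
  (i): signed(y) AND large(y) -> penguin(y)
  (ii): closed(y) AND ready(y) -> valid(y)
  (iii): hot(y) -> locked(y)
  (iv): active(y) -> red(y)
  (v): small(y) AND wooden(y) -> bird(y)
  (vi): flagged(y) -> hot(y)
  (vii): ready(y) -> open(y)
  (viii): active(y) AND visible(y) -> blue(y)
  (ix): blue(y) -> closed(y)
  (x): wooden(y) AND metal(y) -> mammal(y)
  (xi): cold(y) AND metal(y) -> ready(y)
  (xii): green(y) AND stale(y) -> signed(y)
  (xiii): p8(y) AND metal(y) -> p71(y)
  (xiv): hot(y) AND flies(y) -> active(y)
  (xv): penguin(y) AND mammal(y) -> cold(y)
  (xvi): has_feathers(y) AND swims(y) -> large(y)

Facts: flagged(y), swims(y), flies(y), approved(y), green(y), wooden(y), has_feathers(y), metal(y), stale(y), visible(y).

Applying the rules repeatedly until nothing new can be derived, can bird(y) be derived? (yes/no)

Round 1 — (vi), (x), (xii), (xvi), derive hot(y), mammal(y), signed(y), large(y).
Round 2 — (i), (iii), (xiv), derive penguin(y), locked(y), active(y).
Round 3 — (iv), (viii), (xv), derive red(y), blue(y), cold(y).
Round 4 — (ix), (xi), derive closed(y), ready(y).
Round 5 — (ii), (vii), derive valid(y), open(y).
Fixed point reached. bird(y) is concluded only by (v); (v) needs small(y) (never derived).

no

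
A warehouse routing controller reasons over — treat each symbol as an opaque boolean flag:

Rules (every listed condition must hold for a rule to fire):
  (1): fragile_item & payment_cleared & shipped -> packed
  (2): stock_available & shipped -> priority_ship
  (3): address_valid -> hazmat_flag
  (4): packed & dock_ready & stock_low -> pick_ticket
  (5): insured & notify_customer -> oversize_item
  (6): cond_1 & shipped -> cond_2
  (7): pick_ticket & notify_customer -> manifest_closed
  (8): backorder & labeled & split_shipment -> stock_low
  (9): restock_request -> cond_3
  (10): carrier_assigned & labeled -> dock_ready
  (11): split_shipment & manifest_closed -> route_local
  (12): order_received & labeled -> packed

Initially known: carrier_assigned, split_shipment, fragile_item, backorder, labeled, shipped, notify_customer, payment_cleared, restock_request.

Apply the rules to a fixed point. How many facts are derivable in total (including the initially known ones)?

16

[1] (1) [fragile_item & payment_cleared & shipped -> packed]; (8) [backorder & labeled & split_shipment -> stock_low]; (9) [restock_request -> cond_3]; (10) [carrier_assigned & labeled -> dock_ready]. ⇒ new: packed, stock_low, cond_3, dock_ready.
[2] (4) [packed & dock_ready & stock_low -> pick_ticket]. ⇒ new: pick_ticket.
[3] (7) [pick_ticket & notify_customer -> manifest_closed]. ⇒ new: manifest_closed.
[4] (11) [split_shipment & manifest_closed -> route_local]. ⇒ new: route_local.
Closure: {backorder, carrier_assigned, cond_3, dock_ready, fragile_item, labeled, manifest_closed, notify_customer, packed, payment_cleared, pick_ticket, restock_request, route_local, shipped, split_shipment, stock_low} — 16 facts.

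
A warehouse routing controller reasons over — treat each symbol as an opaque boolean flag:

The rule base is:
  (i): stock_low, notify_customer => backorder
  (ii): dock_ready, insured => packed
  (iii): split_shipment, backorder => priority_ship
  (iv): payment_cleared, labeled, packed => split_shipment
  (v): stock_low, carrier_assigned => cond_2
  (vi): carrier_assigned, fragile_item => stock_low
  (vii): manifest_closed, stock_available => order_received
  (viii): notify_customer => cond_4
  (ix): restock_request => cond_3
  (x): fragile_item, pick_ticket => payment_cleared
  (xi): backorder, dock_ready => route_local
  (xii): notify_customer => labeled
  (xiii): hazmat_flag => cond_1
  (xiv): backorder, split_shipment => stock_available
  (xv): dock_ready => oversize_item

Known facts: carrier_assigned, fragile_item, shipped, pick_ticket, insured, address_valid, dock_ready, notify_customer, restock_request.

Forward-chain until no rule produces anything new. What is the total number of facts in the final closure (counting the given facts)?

Round 1: (ii) [dock_ready, insured => packed]; (vi) [carrier_assigned, fragile_item => stock_low]; (viii) [notify_customer => cond_4]; (ix) [restock_request => cond_3]; (x) [fragile_item, pick_ticket => payment_cleared]; (xii) [notify_customer => labeled]; (xv) [dock_ready => oversize_item]. Adds packed, stock_low, cond_4, cond_3, payment_cleared, labeled, oversize_item.
Round 2: (i) [stock_low, notify_customer => backorder]; (iv) [payment_cleared, labeled, packed => split_shipment]; (v) [stock_low, carrier_assigned => cond_2]. Adds backorder, split_shipment, cond_2.
Round 3: (iii) [split_shipment, backorder => priority_ship]; (xi) [backorder, dock_ready => route_local]; (xiv) [backorder, split_shipment => stock_available]. Adds priority_ship, route_local, stock_available.
Closure: {address_valid, backorder, carrier_assigned, cond_2, cond_3, cond_4, dock_ready, fragile_item, insured, labeled, notify_customer, oversize_item, packed, payment_cleared, pick_ticket, priority_ship, restock_request, route_local, shipped, split_shipment, stock_available, stock_low} — 22 facts.

22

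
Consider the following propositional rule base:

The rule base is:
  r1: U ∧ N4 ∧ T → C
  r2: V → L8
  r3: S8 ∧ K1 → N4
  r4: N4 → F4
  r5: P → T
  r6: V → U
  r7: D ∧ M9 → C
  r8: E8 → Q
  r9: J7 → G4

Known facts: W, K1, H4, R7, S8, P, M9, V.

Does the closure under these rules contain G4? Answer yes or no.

Round 1: r2 [V → L8]; r3 [S8 ∧ K1 → N4]; r5 [P → T]; r6 [V → U]. New: L8, N4, T, U.
Round 2: r1 [U ∧ N4 ∧ T → C]; r4 [N4 → F4]. New: C, F4.
Fixed point reached. G4 is concluded only by r9; r9 needs J7 (never derived).

no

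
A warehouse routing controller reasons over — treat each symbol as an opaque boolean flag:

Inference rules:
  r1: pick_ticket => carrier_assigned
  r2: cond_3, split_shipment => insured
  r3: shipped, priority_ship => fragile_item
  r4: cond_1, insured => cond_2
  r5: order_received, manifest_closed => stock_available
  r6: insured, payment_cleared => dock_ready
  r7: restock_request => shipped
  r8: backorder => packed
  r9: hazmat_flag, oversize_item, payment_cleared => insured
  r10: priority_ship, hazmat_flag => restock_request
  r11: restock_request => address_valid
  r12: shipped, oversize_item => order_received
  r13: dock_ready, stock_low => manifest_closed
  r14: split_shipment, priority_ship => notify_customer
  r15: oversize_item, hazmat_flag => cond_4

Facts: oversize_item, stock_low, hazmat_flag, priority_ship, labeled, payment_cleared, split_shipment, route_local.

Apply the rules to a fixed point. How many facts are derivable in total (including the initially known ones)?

19

Round 1 fires r9, r10, r14, r15, giving insured, restock_request, notify_customer, cond_4.
Round 2 fires r6, r7, r11, giving dock_ready, shipped, address_valid.
Round 3 fires r3, r12, r13, giving fragile_item, order_received, manifest_closed.
Round 4 fires r5, giving stock_available.
Closure: {address_valid, cond_4, dock_ready, fragile_item, hazmat_flag, insured, labeled, manifest_closed, notify_customer, order_received, oversize_item, payment_cleared, priority_ship, restock_request, route_local, shipped, split_shipment, stock_available, stock_low} — 19 facts.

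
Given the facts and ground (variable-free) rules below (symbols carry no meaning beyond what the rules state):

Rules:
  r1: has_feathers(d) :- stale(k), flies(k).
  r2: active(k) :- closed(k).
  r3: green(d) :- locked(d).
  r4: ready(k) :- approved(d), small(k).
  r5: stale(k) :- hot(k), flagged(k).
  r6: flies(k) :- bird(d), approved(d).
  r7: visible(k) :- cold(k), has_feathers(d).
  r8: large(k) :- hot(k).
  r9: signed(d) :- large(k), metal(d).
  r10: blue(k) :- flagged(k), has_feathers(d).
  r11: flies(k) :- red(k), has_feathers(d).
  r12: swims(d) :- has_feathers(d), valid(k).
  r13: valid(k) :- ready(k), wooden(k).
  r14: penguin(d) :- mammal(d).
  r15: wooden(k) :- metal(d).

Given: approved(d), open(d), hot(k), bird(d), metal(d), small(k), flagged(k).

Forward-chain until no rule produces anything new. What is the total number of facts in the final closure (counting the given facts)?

Round 1: r4 [ready(k) :- approved(d), small(k).]; r5 [stale(k) :- hot(k), flagged(k).]; r6 [flies(k) :- bird(d), approved(d).]; r8 [large(k) :- hot(k).]; r15 [wooden(k) :- metal(d).]. Adds ready(k), stale(k), flies(k), large(k), wooden(k).
Round 2: r1 [has_feathers(d) :- stale(k), flies(k).]; r9 [signed(d) :- large(k), metal(d).]; r13 [valid(k) :- ready(k), wooden(k).]. Adds has_feathers(d), signed(d), valid(k).
Round 3: r10 [blue(k) :- flagged(k), has_feathers(d).]; r12 [swims(d) :- has_feathers(d), valid(k).]. Adds blue(k), swims(d).
Closure: {approved(d), bird(d), blue(k), flagged(k), flies(k), has_feathers(d), hot(k), large(k), metal(d), open(d), ready(k), signed(d), small(k), stale(k), swims(d), valid(k), wooden(k)} — 17 facts.

17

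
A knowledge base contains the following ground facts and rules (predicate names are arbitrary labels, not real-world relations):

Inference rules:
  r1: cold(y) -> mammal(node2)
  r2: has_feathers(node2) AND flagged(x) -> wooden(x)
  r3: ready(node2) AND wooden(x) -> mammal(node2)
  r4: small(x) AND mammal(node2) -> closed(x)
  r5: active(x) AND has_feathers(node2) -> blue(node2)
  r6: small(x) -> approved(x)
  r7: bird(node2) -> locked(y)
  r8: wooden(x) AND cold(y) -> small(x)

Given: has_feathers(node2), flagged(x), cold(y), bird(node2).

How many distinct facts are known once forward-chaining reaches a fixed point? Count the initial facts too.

10

Round 1: r1 [cold(y) -> mammal(node2)]; r2 [has_feathers(node2) AND flagged(x) -> wooden(x)]; r7 [bird(node2) -> locked(y)]. Adds mammal(node2), wooden(x), locked(y).
Round 2: r8 [wooden(x) AND cold(y) -> small(x)]. Adds small(x).
Round 3: r4 [small(x) AND mammal(node2) -> closed(x)]; r6 [small(x) -> approved(x)]. Adds closed(x), approved(x).
Closure: {approved(x), bird(node2), closed(x), cold(y), flagged(x), has_feathers(node2), locked(y), mammal(node2), small(x), wooden(x)} — 10 facts.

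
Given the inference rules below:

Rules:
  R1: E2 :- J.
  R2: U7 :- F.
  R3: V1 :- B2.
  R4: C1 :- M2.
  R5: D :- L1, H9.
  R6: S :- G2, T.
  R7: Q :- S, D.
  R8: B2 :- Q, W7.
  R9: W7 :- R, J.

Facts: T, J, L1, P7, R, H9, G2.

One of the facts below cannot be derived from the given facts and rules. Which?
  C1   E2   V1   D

[1] R1 [E2 :- J.]; R5 [D :- L1, H9.]; R6 [S :- G2, T.]; R9 [W7 :- R, J.]. ⇒ new: E2, D, S, W7.
[2] R7 [Q :- S, D.]. ⇒ new: Q.
[3] R8 [B2 :- Q, W7.]. ⇒ new: B2.
[4] R3 [V1 :- B2.]. ⇒ new: V1.
Derived: V1 (round 4), D (round 1), E2 (round 1). C1 never appears in any round.

C1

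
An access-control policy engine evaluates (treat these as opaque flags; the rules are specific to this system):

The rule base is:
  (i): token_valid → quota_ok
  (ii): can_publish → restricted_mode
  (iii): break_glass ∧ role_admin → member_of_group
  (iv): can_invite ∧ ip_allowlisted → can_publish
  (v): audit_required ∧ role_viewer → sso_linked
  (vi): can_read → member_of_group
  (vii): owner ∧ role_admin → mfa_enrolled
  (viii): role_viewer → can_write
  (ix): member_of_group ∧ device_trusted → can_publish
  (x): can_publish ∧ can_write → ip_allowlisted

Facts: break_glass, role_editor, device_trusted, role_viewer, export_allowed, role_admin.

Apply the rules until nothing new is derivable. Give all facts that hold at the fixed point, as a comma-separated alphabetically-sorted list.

break_glass, can_publish, can_write, device_trusted, export_allowed, ip_allowlisted, member_of_group, restricted_mode, role_admin, role_editor, role_viewer

Round 1 fires (iii), (viii), giving member_of_group, can_write.
Round 2 fires (ix), giving can_publish.
Round 3 fires (ii), (x), giving restricted_mode, ip_allowlisted.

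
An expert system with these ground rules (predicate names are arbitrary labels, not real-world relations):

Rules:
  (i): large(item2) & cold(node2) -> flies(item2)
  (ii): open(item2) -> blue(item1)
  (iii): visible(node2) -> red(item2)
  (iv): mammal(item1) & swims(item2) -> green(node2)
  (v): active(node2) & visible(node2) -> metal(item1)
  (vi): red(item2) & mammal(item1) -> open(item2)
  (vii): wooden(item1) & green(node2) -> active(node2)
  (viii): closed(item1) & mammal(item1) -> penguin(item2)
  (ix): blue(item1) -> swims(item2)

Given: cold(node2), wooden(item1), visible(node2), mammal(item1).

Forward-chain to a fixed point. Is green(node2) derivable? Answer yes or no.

Round 1 — (iii), derive red(item2).
Round 2 — (vi), derive open(item2).
Round 3 — (ii), derive blue(item1).
Round 4 — (ix), derive swims(item2).
Round 5 — (iv), derive green(node2).
Round 6 — (vii), derive active(node2).
Round 7 — (v), derive metal(item1).
green(node2) appears in round 5, so it is derivable.

yes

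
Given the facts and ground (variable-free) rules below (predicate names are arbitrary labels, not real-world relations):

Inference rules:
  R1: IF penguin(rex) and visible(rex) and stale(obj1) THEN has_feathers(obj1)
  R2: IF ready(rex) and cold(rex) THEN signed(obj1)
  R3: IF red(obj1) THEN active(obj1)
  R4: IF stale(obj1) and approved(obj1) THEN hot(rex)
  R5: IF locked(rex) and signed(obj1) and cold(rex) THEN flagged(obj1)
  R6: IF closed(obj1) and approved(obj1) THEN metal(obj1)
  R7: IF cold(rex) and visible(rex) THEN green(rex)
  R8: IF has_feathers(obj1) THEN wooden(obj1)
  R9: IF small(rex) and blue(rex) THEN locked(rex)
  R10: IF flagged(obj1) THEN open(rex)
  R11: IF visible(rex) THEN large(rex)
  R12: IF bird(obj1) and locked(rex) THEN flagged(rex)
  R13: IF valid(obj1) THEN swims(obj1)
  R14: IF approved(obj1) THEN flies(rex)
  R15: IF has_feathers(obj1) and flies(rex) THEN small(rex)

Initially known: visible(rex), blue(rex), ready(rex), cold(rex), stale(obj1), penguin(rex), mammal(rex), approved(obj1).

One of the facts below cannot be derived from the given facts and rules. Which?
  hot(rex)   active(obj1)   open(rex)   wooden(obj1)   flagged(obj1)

[1] R1 [IF penguin(rex) and visible(rex) and stale(obj1) THEN has_feathers(obj1)]; R2 [IF ready(rex) and cold(rex) THEN signed(obj1)]; R4 [IF stale(obj1) and approved(obj1) THEN hot(rex)]; R7 [IF cold(rex) and visible(rex) THEN green(rex)]; R11 [IF visible(rex) THEN large(rex)]; R14 [IF approved(obj1) THEN flies(rex)]. ⇒ new: has_feathers(obj1), signed(obj1), hot(rex), green(rex), large(rex), flies(rex).
[2] R8 [IF has_feathers(obj1) THEN wooden(obj1)]; R15 [IF has_feathers(obj1) and flies(rex) THEN small(rex)]. ⇒ new: wooden(obj1), small(rex).
[3] R9 [IF small(rex) and blue(rex) THEN locked(rex)]. ⇒ new: locked(rex).
[4] R5 [IF locked(rex) and signed(obj1) and cold(rex) THEN flagged(obj1)]. ⇒ new: flagged(obj1).
[5] R10 [IF flagged(obj1) THEN open(rex)]. ⇒ new: open(rex).
Derived: hot(rex) (round 1), flagged(obj1) (round 4), open(rex) (round 5), wooden(obj1) (round 2). active(obj1) never appears in any round.

active(obj1)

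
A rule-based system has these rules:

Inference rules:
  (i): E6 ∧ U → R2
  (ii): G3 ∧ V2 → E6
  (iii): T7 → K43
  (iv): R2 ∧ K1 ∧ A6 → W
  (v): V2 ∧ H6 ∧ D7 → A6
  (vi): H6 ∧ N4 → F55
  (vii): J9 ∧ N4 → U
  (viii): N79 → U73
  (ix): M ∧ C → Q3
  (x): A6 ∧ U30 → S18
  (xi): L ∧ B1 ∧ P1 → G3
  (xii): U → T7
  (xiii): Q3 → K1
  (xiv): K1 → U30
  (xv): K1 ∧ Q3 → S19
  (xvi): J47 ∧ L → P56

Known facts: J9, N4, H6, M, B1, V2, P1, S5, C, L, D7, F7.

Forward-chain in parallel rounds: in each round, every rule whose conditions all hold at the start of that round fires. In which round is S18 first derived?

4

Round 1: (v) [V2 ∧ H6 ∧ D7 → A6]; (vi) [H6 ∧ N4 → F55]; (vii) [J9 ∧ N4 → U]; (ix) [M ∧ C → Q3]; (xi) [L ∧ B1 ∧ P1 → G3]. Adds A6, F55, U, Q3, G3.
Round 2: (ii) [G3 ∧ V2 → E6]; (xii) [U → T7]; (xiii) [Q3 → K1]. Adds E6, T7, K1.
Round 3: (i) [E6 ∧ U → R2]; (iii) [T7 → K43]; (xiv) [K1 → U30]; (xv) [K1 ∧ Q3 → S19]. Adds R2, K43, U30, S19.
Round 4: (iv) [R2 ∧ K1 ∧ A6 → W]; (x) [A6 ∧ U30 → S18]. Adds W, S18.
S18 first appears in round 4.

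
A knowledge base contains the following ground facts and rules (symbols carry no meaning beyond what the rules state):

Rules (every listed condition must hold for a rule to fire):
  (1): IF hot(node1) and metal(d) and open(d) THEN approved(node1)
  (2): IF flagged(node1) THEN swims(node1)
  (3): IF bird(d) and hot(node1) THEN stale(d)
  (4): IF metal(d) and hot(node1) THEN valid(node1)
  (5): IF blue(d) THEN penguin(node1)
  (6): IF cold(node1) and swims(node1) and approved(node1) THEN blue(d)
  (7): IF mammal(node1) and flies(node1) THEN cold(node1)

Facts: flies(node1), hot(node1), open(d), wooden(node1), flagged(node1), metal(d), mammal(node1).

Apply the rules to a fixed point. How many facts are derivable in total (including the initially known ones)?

Round 1 — (1), (2), (4), (7), derive approved(node1), swims(node1), valid(node1), cold(node1).
Round 2 — (6), derive blue(d).
Round 3 — (5), derive penguin(node1).
Closure: {approved(node1), blue(d), cold(node1), flagged(node1), flies(node1), hot(node1), mammal(node1), metal(d), open(d), penguin(node1), swims(node1), valid(node1), wooden(node1)} — 13 facts.

13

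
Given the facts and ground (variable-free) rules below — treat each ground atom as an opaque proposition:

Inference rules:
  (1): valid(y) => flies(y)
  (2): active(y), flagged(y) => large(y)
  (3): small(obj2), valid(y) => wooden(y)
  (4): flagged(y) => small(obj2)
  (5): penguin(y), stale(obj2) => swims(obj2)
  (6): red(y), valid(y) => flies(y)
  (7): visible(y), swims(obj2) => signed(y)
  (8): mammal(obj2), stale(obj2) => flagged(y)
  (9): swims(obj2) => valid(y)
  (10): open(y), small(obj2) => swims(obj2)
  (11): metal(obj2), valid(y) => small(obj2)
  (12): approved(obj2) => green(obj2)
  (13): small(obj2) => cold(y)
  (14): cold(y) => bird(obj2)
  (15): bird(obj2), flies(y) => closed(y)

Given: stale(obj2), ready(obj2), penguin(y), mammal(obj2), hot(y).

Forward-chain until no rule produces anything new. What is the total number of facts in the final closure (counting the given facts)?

14

[1] (5) [penguin(y), stale(obj2) => swims(obj2)]; (8) [mammal(obj2), stale(obj2) => flagged(y)]. ⇒ new: swims(obj2), flagged(y).
[2] (4) [flagged(y) => small(obj2)]; (9) [swims(obj2) => valid(y)]. ⇒ new: small(obj2), valid(y).
[3] (1) [valid(y) => flies(y)]; (3) [small(obj2), valid(y) => wooden(y)]; (13) [small(obj2) => cold(y)]. ⇒ new: flies(y), wooden(y), cold(y).
[4] (14) [cold(y) => bird(obj2)]. ⇒ new: bird(obj2).
[5] (15) [bird(obj2), flies(y) => closed(y)]. ⇒ new: closed(y).
Closure: {bird(obj2), closed(y), cold(y), flagged(y), flies(y), hot(y), mammal(obj2), penguin(y), ready(obj2), small(obj2), stale(obj2), swims(obj2), valid(y), wooden(y)} — 14 facts.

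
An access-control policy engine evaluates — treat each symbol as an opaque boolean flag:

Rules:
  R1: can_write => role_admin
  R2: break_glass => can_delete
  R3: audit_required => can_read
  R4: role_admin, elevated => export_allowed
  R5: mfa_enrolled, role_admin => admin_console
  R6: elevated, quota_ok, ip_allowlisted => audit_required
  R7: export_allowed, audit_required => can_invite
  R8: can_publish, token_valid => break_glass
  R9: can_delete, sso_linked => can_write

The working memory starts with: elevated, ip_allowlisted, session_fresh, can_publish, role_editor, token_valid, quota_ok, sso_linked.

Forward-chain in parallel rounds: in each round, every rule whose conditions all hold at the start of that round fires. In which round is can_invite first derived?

6

Round 1: R6 [elevated, quota_ok, ip_allowlisted => audit_required]; R8 [can_publish, token_valid => break_glass]. New: audit_required, break_glass.
Round 2: R2 [break_glass => can_delete]; R3 [audit_required => can_read]. New: can_delete, can_read.
Round 3: R9 [can_delete, sso_linked => can_write]. New: can_write.
Round 4: R1 [can_write => role_admin]. New: role_admin.
Round 5: R4 [role_admin, elevated => export_allowed]. New: export_allowed.
Round 6: R7 [export_allowed, audit_required => can_invite]. New: can_invite.
can_invite first appears in round 6.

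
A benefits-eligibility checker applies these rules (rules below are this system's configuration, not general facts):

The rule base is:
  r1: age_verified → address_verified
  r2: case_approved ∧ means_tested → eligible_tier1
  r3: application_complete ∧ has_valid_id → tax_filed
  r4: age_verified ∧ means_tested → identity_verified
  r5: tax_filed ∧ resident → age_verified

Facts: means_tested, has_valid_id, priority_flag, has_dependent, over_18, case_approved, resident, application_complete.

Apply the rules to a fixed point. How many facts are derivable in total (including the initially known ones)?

Round 1: r2 [case_approved ∧ means_tested → eligible_tier1]; r3 [application_complete ∧ has_valid_id → tax_filed]. New: eligible_tier1, tax_filed.
Round 2: r5 [tax_filed ∧ resident → age_verified]. New: age_verified.
Round 3: r1 [age_verified → address_verified]; r4 [age_verified ∧ means_tested → identity_verified]. New: address_verified, identity_verified.
Closure: {address_verified, age_verified, application_complete, case_approved, eligible_tier1, has_dependent, has_valid_id, identity_verified, means_tested, over_18, priority_flag, resident, tax_filed} — 13 facts.

13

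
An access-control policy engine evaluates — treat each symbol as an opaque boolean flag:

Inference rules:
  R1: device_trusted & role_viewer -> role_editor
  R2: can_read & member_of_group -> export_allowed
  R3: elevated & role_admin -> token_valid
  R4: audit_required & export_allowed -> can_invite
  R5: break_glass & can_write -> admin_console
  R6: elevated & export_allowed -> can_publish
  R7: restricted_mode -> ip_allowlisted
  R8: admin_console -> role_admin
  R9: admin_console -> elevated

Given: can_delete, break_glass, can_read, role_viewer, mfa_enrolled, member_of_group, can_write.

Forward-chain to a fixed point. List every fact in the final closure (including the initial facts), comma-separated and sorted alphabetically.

Round 1 fires R2, R5, giving export_allowed, admin_console.
Round 2 fires R8, R9, giving role_admin, elevated.
Round 3 fires R3, R6, giving token_valid, can_publish.

admin_console, break_glass, can_delete, can_publish, can_read, can_write, elevated, export_allowed, member_of_group, mfa_enrolled, role_admin, role_viewer, token_valid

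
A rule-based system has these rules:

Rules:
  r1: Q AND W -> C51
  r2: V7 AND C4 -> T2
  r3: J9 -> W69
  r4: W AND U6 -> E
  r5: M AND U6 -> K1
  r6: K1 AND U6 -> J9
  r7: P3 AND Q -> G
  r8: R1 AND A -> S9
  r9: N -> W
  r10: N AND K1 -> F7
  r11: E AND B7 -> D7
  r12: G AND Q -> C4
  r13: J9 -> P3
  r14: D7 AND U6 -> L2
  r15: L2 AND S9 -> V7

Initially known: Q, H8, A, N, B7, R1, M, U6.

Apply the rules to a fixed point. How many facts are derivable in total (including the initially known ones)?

23

Round 1: r5 [M AND U6 -> K1]; r8 [R1 AND A -> S9]; r9 [N -> W]. Adds K1, S9, W.
Round 2: r1 [Q AND W -> C51]; r4 [W AND U6 -> E]; r6 [K1 AND U6 -> J9]; r10 [N AND K1 -> F7]. Adds C51, E, J9, F7.
Round 3: r3 [J9 -> W69]; r11 [E AND B7 -> D7]; r13 [J9 -> P3]. Adds W69, D7, P3.
Round 4: r7 [P3 AND Q -> G]; r14 [D7 AND U6 -> L2]. Adds G, L2.
Round 5: r12 [G AND Q -> C4]; r15 [L2 AND S9 -> V7]. Adds C4, V7.
Round 6: r2 [V7 AND C4 -> T2]. Adds T2.
Closure: {A, B7, C4, C51, D7, E, F7, G, H8, J9, K1, L2, M, N, P3, Q, R1, S9, T2, U6, V7, W, W69} — 23 facts.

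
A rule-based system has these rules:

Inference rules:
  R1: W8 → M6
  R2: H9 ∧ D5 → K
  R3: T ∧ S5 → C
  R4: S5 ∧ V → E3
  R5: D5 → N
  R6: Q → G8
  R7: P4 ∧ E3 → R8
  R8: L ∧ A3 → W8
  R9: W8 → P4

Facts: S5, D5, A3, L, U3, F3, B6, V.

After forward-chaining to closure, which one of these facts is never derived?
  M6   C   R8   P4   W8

C

[1] R4 [S5 ∧ V → E3]; R5 [D5 → N]; R8 [L ∧ A3 → W8]. ⇒ new: E3, N, W8.
[2] R1 [W8 → M6]; R9 [W8 → P4]. ⇒ new: M6, P4.
[3] R7 [P4 ∧ E3 → R8]. ⇒ new: R8.
Derived: R8 (round 3), M6 (round 2), P4 (round 2), W8 (round 1). C never appears in any round.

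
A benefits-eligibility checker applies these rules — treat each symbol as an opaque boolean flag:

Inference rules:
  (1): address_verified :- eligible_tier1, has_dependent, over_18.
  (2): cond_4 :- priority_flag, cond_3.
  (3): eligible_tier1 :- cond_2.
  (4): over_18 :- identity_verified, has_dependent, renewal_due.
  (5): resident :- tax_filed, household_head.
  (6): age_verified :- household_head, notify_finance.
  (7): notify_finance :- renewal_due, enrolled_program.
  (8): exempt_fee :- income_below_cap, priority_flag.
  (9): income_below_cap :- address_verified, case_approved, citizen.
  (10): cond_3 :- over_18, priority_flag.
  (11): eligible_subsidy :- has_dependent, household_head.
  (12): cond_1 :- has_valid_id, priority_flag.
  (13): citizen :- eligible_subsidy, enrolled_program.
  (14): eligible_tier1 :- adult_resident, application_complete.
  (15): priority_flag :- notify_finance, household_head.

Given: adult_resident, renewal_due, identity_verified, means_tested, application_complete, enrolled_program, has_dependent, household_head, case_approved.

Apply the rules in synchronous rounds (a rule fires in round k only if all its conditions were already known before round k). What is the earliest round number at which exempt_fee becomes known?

Round 1 — (4), (7), (11), (14), derive over_18, notify_finance, eligible_subsidy, eligible_tier1.
Round 2 — (1), (6), (13), (15), derive address_verified, age_verified, citizen, priority_flag.
Round 3 — (9), (10), derive income_below_cap, cond_3.
Round 4 — (2), (8), derive cond_4, exempt_fee.
exempt_fee first appears in round 4.

4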